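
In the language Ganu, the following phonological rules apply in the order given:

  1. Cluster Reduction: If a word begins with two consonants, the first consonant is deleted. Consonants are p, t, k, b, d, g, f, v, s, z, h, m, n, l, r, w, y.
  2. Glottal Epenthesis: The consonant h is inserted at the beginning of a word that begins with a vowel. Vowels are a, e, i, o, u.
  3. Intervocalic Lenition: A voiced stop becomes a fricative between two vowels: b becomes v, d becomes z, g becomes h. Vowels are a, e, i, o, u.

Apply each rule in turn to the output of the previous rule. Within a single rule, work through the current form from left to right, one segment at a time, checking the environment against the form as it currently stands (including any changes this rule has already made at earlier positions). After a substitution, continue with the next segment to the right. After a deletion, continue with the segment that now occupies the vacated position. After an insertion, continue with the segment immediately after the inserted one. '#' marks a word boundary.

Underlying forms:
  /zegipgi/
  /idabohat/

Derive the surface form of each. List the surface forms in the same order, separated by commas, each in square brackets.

[zehipgi], [hizavohat]

/zegipgi/:
  1 Cluster Reduction: no change — [zegipgi]
  2 Glottal Epenthesis: no change — [zegipgi]
  3 Intervocalic Lenition: [zegipgi] → [zehipgi]
/idabohat/:
  1 Cluster Reduction: no change — [idabohat]
  2 Glottal Epenthesis: [idabohat] → [hidabohat]
  3 Intervocalic Lenition: [hidabohat] → [hizavohat]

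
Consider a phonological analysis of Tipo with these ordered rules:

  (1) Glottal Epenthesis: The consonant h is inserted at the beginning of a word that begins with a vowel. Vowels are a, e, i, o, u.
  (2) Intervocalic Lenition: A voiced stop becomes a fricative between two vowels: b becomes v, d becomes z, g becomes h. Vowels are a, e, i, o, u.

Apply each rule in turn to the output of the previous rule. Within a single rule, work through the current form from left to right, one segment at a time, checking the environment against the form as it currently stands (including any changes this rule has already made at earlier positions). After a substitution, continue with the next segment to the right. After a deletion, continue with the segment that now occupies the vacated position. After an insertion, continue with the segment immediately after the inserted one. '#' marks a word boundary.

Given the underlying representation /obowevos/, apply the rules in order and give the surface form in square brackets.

(1) Glottal Epenthesis: [obowevos] → [hobowevos]
(2) Intervocalic Lenition: [hobowevos] → [hovowevos]

[hovowevos]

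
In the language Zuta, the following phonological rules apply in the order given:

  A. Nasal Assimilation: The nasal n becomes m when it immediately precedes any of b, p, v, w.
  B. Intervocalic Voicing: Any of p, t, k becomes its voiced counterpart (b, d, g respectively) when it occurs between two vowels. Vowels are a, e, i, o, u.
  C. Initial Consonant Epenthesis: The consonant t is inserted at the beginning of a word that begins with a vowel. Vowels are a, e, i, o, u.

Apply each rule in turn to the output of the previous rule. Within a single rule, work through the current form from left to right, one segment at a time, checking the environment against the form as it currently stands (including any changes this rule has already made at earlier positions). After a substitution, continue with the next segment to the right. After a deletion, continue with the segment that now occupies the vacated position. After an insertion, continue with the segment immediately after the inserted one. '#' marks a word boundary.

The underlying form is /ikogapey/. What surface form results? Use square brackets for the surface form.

A Nasal Assimilation: no change — [ikogapey]
B Intervocalic Voicing: [ikogapey] → [igogabey]
C Initial Consonant Epenthesis: [igogabey] → [tigogabey]

[tigogabey]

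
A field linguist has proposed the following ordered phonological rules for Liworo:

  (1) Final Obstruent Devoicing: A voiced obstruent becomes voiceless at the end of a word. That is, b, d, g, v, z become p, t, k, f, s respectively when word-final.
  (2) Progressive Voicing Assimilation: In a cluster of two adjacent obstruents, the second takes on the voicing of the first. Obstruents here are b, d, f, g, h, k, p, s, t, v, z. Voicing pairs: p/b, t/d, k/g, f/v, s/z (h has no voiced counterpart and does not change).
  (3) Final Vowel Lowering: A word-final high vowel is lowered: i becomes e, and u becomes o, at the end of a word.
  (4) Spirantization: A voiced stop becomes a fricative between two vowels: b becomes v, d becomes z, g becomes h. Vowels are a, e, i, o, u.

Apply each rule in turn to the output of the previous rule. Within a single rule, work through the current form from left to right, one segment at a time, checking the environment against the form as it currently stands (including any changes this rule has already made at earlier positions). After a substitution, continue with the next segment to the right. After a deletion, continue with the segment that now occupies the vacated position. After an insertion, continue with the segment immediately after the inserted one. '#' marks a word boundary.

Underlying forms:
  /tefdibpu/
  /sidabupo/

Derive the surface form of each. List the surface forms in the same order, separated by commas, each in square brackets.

/tefdibpu/:
  (1) Final Obstruent Devoicing: no change — [tefdibpu]
  (2) Progressive Voicing Assimilation: [tefdibpu] → [teftibbu]
  (3) Final Vowel Lowering: [teftibbu] → [teftibbo]
  (4) Spirantization: no change — [teftibbo]
/sidabupo/:
  (1) Final Obstruent Devoicing: no change — [sidabupo]
  (2) Progressive Voicing Assimilation: no change — [sidabupo]
  (3) Final Vowel Lowering: no change — [sidabupo]
  (4) Spirantization: [sidabupo] → [sizavupo]

[teftibbo], [sizavupo]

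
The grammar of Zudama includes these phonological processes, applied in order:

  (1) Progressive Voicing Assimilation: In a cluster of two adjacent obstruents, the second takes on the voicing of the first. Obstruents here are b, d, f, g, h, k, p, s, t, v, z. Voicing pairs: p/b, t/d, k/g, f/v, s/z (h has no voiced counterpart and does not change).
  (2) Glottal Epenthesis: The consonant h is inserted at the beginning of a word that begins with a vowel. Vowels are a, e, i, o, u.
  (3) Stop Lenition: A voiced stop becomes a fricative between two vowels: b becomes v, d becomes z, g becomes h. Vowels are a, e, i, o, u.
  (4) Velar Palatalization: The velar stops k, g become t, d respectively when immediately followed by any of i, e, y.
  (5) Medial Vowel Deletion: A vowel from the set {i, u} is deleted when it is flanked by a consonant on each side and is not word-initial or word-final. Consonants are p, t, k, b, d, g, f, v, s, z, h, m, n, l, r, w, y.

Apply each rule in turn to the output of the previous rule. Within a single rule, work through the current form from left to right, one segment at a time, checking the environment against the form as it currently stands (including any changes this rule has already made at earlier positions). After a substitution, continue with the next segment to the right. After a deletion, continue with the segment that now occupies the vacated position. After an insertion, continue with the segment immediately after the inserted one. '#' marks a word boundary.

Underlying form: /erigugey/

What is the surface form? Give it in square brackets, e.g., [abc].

[herhhey]

(1) Progressive Voicing Assimilation: no change — [erigugey]
(2) Glottal Epenthesis: [erigugey] → [herigugey]
(3) Stop Lenition: [herigugey] → [herihuhey]
(4) Velar Palatalization: no change — [herihuhey]
(5) Medial Vowel Deletion: [herihuhey] → [herhhey]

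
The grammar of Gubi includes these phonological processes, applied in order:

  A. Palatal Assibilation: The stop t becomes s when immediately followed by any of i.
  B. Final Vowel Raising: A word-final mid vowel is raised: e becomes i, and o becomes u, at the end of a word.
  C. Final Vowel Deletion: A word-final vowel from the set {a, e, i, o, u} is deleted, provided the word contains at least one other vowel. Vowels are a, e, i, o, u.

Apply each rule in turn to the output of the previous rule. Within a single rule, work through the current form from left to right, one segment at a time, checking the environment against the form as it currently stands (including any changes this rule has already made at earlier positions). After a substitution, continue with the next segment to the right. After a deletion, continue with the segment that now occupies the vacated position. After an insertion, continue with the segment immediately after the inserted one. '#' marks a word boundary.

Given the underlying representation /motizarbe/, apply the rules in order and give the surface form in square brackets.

A Palatal Assibilation: [motizarbe] → [mosizarbe]
B Final Vowel Raising: [mosizarbe] → [mosizarbi]
C Final Vowel Deletion: [mosizarbi] → [mosizarb]

[mosizarb]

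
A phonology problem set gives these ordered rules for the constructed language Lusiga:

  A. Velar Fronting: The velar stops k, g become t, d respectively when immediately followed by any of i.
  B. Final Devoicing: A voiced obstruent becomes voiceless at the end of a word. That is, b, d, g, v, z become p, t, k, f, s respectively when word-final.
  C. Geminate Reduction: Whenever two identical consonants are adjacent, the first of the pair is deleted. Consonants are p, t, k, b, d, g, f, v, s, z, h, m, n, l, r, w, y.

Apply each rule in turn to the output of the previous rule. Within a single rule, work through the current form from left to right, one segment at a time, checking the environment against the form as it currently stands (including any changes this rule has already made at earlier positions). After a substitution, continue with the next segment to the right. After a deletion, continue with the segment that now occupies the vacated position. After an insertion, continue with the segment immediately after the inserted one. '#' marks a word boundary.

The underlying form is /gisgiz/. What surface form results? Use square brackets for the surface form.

A Velar Fronting: [gisgiz] → [disdiz]
B Final Devoicing: [disdiz] → [disdis]
C Geminate Reduction: no change — [disdis]

[disdis]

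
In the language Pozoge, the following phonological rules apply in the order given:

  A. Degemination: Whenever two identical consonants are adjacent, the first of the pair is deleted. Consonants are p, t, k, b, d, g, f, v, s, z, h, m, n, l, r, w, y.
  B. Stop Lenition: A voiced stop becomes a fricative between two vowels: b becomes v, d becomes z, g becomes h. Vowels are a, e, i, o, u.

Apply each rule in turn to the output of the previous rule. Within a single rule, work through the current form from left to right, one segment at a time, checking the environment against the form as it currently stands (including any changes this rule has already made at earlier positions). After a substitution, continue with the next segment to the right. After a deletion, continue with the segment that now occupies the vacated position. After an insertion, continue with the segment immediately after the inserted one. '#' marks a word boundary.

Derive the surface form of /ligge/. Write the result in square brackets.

A Degemination: [ligge] → [lige]
B Stop Lenition: [lige] → [lihe]

[lihe]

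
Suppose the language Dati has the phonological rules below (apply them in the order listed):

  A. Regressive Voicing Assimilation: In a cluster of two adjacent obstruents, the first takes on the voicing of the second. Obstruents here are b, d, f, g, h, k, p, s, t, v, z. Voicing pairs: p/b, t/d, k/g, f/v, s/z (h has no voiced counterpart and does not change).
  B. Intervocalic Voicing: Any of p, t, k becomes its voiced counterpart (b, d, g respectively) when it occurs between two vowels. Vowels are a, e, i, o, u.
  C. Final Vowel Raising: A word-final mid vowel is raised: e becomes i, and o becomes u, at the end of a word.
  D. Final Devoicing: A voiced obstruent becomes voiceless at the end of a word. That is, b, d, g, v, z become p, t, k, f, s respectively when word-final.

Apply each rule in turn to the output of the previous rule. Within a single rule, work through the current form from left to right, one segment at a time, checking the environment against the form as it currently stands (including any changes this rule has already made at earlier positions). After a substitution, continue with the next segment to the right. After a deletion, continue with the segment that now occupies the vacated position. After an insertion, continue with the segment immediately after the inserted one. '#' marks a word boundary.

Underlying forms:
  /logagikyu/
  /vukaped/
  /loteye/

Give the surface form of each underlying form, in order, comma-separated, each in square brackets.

[logagikyu], [vugabet], [lodeyi]

/logagikyu/:
  A Regressive Voicing Assimilation: no change — [logagikyu]
  B Intervocalic Voicing: no change — [logagikyu]
  C Final Vowel Raising: no change — [logagikyu]
  D Final Devoicing: no change — [logagikyu]
/vukaped/:
  A Regressive Voicing Assimilation: no change — [vukaped]
  B Intervocalic Voicing: [vukaped] → [vugabed]
  C Final Vowel Raising: no change — [vugabed]
  D Final Devoicing: [vugabed] → [vugabet]
/loteye/:
  A Regressive Voicing Assimilation: no change — [loteye]
  B Intervocalic Voicing: [loteye] → [lodeye]
  C Final Vowel Raising: [lodeye] → [lodeyi]
  D Final Devoicing: no change — [lodeyi]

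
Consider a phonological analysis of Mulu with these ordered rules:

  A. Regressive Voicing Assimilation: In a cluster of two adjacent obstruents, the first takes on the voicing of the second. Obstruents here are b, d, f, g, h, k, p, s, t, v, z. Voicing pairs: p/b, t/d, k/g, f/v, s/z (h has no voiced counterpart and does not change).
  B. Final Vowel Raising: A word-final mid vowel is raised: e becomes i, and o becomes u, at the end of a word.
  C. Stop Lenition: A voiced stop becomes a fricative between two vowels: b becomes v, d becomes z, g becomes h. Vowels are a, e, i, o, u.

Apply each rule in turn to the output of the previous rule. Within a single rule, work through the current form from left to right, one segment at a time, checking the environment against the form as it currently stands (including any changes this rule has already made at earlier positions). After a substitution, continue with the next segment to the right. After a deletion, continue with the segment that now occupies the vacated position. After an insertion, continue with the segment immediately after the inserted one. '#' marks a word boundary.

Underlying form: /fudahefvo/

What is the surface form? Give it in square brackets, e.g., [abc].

[fuzahevvu]

A Regressive Voicing Assimilation: [fudahefvo] → [fudahevvo]
B Final Vowel Raising: [fudahevvo] → [fudahevvu]
C Stop Lenition: [fudahevvu] → [fuzahevvu]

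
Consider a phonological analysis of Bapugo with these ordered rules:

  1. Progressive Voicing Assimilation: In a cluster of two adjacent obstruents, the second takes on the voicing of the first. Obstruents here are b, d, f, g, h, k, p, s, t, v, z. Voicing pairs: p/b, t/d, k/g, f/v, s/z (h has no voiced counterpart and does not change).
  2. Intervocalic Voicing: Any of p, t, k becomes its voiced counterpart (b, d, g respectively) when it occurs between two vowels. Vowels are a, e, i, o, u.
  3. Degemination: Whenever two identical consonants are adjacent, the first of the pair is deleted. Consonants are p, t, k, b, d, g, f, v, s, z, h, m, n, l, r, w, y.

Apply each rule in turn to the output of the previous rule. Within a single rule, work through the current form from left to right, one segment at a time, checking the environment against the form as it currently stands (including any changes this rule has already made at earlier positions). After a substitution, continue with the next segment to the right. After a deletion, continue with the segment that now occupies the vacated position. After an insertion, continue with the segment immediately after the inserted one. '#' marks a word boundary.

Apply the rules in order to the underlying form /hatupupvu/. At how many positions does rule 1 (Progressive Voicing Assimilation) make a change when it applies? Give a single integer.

1

1 Progressive Voicing Assimilation: [hatupupvu] → [hatupupfu]
2 Intervocalic Voicing: [hatupupfu] → [hadubupfu]
3 Degemination: no change — [hadubupfu]
Rule 1 changed 1 position(s).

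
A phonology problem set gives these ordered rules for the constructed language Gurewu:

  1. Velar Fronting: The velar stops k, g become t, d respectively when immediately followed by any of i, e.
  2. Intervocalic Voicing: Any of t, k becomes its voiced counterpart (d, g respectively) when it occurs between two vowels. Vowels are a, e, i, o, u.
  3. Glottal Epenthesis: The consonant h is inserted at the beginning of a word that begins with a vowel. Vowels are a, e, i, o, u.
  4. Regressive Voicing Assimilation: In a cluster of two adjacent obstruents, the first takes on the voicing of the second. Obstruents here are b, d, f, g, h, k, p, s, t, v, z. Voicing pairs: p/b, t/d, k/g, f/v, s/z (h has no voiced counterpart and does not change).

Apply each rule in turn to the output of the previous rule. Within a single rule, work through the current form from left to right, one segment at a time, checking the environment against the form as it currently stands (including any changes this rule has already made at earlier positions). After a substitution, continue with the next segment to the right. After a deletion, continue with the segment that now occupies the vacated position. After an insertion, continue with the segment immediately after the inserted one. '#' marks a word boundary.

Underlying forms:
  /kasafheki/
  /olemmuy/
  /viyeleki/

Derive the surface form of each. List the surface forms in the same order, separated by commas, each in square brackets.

/kasafheki/:
  1 Velar Fronting: [kasafheki] → [kasafheti]
  2 Intervocalic Voicing: [kasafheti] → [kasafhedi]
  3 Glottal Epenthesis: no change — [kasafhedi]
  4 Regressive Voicing Assimilation: no change — [kasafhedi]
/olemmuy/:
  1 Velar Fronting: no change — [olemmuy]
  2 Intervocalic Voicing: no change — [olemmuy]
  3 Glottal Epenthesis: [olemmuy] → [holemmuy]
  4 Regressive Voicing Assimilation: no change — [holemmuy]
/viyeleki/:
  1 Velar Fronting: [viyeleki] → [viyeleti]
  2 Intervocalic Voicing: [viyeleti] → [viyeledi]
  3 Glottal Epenthesis: no change — [viyeledi]
  4 Regressive Voicing Assimilation: no change — [viyeledi]

[kasafhedi], [holemmuy], [viyeledi]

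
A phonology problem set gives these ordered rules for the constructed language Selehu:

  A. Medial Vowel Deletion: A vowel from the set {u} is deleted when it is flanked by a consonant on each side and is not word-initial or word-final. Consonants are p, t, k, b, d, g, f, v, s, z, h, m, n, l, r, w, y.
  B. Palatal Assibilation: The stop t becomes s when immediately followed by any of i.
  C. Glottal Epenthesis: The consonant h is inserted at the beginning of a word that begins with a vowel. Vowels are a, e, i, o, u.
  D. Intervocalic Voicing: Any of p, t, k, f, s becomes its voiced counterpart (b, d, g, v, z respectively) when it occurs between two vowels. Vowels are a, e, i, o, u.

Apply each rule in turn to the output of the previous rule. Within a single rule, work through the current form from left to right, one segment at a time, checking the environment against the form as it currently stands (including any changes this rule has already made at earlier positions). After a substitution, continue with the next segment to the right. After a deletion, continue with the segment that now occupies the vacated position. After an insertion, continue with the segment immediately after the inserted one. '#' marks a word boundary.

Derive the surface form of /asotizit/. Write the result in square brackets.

[hazozizit]

A Medial Vowel Deletion: no change — [asotizit]
B Palatal Assibilation: [asotizit] → [asosizit]
C Glottal Epenthesis: [asosizit] → [hasosizit]
D Intervocalic Voicing: [hasosizit] → [hazozizit]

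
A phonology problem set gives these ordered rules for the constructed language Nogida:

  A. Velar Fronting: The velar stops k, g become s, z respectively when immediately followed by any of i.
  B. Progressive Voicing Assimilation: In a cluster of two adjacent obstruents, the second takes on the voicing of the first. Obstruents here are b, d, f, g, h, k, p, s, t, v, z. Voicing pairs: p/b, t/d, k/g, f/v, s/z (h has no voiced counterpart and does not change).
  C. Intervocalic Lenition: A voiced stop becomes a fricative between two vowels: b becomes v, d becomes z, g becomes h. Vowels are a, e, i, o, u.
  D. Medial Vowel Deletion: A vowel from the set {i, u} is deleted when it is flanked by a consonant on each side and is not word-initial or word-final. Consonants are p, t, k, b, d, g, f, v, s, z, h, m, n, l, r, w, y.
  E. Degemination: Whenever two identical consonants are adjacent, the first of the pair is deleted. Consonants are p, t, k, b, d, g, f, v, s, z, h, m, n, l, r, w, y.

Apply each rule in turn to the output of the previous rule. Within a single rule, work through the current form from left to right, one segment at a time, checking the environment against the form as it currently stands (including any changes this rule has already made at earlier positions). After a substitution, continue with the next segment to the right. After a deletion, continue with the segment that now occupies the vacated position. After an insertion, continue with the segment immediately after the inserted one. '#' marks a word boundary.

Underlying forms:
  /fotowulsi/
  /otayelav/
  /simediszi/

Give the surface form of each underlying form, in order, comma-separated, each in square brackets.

[fotowlsi], [otayelav], [smezsi]

/fotowulsi/:
  A Velar Fronting: no change — [fotowulsi]
  B Progressive Voicing Assimilation: no change — [fotowulsi]
  C Intervocalic Lenition: no change — [fotowulsi]
  D Medial Vowel Deletion: [fotowulsi] → [fotowlsi]
  E Degemination: no change — [fotowlsi]
/otayelav/:
  A Velar Fronting: no change — [otayelav]
  B Progressive Voicing Assimilation: no change — [otayelav]
  C Intervocalic Lenition: no change — [otayelav]
  D Medial Vowel Deletion: no change — [otayelav]
  E Degemination: no change — [otayelav]
/simediszi/:
  A Velar Fronting: no change — [simediszi]
  B Progressive Voicing Assimilation: [simediszi] → [simedissi]
  C Intervocalic Lenition: [simedissi] → [simezissi]
  D Medial Vowel Deletion: [simezissi] → [smezssi]
  E Degemination: [smezssi] → [smezsi]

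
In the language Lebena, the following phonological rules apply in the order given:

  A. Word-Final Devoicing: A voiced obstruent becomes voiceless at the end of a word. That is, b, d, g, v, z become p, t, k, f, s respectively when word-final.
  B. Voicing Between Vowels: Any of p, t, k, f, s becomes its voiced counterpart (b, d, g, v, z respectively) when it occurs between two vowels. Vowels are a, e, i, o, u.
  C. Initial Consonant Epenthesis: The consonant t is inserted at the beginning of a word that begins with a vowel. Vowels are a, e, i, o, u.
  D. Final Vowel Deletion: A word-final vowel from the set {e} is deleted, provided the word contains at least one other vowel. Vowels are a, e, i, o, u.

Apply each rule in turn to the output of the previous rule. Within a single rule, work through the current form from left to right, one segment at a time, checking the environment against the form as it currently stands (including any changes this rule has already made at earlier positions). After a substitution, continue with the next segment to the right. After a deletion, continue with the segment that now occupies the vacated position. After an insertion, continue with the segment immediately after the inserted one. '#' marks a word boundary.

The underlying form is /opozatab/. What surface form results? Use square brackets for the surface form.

A Word-Final Devoicing: [opozatab] → [opozatap]
B Voicing Between Vowels: [opozatap] → [obozadap]
C Initial Consonant Epenthesis: [obozadap] → [tobozadap]
D Final Vowel Deletion: no change — [tobozadap]

[tobozadap]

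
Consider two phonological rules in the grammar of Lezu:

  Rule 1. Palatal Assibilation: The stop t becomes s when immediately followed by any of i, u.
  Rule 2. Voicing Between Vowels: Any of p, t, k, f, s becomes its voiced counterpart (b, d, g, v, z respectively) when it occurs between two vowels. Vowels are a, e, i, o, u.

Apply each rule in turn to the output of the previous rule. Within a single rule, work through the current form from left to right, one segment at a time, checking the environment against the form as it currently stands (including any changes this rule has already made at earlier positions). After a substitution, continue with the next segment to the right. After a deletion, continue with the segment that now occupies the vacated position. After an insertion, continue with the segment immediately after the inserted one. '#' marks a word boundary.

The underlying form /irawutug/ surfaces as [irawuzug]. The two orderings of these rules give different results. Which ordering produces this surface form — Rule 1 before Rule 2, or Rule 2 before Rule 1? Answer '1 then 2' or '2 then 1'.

1 then 2

Order 1 then 2:
  1 Palatal Assibilation: [irawutug] → [irawusug]
  2 Voicing Between Vowels: [irawusug] → [irawuzug]
  result: [irawuzug]
Order 2 then 1:
  2 Voicing Between Vowels: [irawutug] → [irawudug]
  1 Palatal Assibilation: no change — [irawudug]
  result: [irawudug]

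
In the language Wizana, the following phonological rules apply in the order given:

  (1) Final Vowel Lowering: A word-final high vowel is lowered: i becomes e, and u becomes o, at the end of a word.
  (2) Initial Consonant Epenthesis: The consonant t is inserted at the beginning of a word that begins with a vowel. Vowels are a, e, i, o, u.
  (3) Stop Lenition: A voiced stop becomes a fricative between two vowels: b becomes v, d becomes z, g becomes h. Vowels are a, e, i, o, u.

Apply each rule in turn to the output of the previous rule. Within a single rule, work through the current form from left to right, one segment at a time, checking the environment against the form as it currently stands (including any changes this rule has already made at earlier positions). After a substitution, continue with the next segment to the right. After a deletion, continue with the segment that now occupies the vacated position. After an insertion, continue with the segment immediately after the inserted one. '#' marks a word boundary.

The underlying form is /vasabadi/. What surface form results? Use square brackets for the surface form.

(1) Final Vowel Lowering: [vasabadi] → [vasabade]
(2) Initial Consonant Epenthesis: no change — [vasabade]
(3) Stop Lenition: [vasabade] → [vasavaze]

[vasavaze]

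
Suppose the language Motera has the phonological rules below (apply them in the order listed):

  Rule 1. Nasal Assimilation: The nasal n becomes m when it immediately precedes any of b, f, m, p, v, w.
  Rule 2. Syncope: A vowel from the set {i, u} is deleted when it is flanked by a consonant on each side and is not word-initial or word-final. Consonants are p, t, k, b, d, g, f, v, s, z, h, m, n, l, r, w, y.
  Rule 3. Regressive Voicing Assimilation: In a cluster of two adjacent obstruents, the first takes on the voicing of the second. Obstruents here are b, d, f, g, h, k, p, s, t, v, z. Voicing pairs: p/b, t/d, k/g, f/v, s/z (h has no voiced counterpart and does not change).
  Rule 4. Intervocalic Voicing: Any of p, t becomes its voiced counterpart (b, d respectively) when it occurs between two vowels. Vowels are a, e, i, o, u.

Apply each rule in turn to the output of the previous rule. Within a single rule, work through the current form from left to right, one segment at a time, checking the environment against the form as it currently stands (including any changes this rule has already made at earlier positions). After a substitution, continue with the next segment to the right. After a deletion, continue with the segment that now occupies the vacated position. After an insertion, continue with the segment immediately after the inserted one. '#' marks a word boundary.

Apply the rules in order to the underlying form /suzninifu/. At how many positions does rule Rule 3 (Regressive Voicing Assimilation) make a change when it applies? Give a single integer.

Rule 1 Nasal Assimilation: no change — [suzninifu]
Rule 2 Syncope: [suzninifu] → [sznnfu]
Rule 3 Regressive Voicing Assimilation: [sznnfu] → [zznnfu]
Rule 4 Intervocalic Voicing: no change — [zznnfu]
Rule Rule 3 changed 1 position(s).

1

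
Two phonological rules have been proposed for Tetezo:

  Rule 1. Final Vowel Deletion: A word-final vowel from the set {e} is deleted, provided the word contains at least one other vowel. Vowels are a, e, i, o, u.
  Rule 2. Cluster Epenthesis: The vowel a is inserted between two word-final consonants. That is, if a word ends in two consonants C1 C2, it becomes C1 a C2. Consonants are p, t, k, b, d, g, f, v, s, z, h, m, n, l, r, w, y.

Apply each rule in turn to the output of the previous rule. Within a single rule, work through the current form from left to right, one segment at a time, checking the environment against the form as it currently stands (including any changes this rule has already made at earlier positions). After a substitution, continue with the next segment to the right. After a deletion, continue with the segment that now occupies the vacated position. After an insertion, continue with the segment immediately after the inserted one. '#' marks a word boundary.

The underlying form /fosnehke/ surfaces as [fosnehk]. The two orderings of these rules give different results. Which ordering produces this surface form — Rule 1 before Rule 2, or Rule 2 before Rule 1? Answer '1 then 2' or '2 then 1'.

2 then 1

Order 1 then 2:
  1 Final Vowel Deletion: [fosnehke] → [fosnehk]
  2 Cluster Epenthesis: [fosnehk] → [fosnehak]
  result: [fosnehak]
Order 2 then 1:
  2 Cluster Epenthesis: no change — [fosnehke]
  1 Final Vowel Deletion: [fosnehke] → [fosnehk]
  result: [fosnehk]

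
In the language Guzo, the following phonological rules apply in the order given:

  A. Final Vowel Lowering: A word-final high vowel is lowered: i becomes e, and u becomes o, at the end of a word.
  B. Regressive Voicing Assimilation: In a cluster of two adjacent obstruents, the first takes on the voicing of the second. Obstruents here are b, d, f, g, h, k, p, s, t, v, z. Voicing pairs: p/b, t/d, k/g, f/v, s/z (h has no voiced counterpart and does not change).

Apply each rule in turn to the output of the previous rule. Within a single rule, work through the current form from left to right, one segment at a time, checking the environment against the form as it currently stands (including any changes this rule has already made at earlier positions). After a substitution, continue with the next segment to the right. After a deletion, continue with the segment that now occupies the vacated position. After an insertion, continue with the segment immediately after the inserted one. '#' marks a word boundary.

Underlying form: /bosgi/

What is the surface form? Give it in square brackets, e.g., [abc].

A Final Vowel Lowering: [bosgi] → [bosge]
B Regressive Voicing Assimilation: [bosge] → [bozge]

[bozge]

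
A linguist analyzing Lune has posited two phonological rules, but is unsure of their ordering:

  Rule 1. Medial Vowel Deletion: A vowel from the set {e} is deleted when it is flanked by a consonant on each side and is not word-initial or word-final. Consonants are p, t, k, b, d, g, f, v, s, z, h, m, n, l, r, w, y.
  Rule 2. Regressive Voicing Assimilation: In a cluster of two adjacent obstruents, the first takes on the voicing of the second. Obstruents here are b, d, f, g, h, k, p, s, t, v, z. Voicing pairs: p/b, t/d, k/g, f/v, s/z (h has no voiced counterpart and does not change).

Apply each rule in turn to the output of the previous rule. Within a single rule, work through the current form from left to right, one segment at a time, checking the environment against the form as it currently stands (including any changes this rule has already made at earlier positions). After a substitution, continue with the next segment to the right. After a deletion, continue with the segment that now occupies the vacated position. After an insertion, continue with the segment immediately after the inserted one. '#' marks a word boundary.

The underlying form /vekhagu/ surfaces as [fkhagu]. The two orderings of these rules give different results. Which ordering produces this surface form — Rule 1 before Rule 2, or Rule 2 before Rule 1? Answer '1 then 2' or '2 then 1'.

1 then 2

Order 1 then 2:
  1 Medial Vowel Deletion: [vekhagu] → [vkhagu]
  2 Regressive Voicing Assimilation: [vkhagu] → [fkhagu]
  result: [fkhagu]
Order 2 then 1:
  2 Regressive Voicing Assimilation: no change — [vekhagu]
  1 Medial Vowel Deletion: [vekhagu] → [vkhagu]
  result: [vkhagu]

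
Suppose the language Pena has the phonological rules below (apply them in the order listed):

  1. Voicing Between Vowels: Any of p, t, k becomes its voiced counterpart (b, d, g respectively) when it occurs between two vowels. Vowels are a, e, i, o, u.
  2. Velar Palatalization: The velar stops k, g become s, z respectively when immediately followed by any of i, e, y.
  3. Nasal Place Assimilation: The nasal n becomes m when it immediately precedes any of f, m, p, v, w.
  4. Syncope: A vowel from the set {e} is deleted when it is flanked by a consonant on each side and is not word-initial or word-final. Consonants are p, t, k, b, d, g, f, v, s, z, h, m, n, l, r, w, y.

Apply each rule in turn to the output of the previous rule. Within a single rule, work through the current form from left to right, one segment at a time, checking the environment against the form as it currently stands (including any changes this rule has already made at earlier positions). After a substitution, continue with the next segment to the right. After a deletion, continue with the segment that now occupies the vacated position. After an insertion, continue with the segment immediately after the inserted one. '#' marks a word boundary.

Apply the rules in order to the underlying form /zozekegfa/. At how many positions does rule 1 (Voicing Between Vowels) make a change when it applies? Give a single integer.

1 Voicing Between Vowels: [zozekegfa] → [zozegegfa]
2 Velar Palatalization: [zozegegfa] → [zozezegfa]
3 Nasal Place Assimilation: no change — [zozezegfa]
4 Syncope: [zozezegfa] → [zozzgfa]
Rule 1 changed 1 position(s).

1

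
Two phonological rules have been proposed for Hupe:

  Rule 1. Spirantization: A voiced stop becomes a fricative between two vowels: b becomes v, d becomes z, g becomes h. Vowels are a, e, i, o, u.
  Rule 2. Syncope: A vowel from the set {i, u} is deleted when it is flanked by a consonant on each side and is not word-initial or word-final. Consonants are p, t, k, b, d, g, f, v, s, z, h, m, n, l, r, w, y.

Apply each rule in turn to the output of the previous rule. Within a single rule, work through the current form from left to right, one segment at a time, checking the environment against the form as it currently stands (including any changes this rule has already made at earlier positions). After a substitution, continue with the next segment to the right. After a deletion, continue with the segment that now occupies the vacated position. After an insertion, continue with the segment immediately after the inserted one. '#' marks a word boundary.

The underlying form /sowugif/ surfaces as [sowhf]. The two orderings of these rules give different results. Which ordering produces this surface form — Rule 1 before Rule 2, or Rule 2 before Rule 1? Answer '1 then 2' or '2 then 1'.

Order 1 then 2:
  1 Spirantization: [sowugif] → [sowuhif]
  2 Syncope: [sowuhif] → [sowhf]
  result: [sowhf]
Order 2 then 1:
  2 Syncope: [sowugif] → [sowgf]
  1 Spirantization: no change — [sowgf]
  result: [sowgf]

1 then 2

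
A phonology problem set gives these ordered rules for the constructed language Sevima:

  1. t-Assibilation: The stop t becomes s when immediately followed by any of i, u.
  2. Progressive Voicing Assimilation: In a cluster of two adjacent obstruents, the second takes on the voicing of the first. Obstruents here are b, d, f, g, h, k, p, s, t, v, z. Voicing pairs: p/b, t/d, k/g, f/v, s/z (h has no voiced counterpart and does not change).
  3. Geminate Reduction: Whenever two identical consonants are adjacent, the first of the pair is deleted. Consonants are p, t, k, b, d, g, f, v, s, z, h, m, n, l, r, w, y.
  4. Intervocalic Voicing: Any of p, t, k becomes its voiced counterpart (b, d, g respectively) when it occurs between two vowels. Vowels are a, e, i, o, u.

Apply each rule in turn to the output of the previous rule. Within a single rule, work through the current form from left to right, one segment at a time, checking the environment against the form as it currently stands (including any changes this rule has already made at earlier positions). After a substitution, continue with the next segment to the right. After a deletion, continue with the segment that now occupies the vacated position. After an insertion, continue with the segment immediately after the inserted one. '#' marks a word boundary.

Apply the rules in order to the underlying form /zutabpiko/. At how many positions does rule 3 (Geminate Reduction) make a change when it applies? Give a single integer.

1 t-Assibilation: no change — [zutabpiko]
2 Progressive Voicing Assimilation: [zutabpiko] → [zutabbiko]
3 Geminate Reduction: [zutabbiko] → [zutabiko]
4 Intervocalic Voicing: [zutabiko] → [zudabigo]
Rule 3 changed 1 position(s).

1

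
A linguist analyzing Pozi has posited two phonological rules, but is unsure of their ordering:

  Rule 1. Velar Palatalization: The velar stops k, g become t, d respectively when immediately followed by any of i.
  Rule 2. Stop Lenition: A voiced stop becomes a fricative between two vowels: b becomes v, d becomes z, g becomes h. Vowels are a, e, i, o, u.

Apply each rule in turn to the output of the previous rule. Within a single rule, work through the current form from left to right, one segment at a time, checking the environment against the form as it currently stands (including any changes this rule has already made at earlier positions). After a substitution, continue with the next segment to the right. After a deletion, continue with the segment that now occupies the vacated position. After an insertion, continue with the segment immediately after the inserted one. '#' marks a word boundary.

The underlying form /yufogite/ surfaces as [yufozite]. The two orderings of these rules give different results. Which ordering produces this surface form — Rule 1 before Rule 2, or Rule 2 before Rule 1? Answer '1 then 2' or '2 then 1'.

1 then 2

Order 1 then 2:
  1 Velar Palatalization: [yufogite] → [yufodite]
  2 Stop Lenition: [yufodite] → [yufozite]
  result: [yufozite]
Order 2 then 1:
  2 Stop Lenition: [yufogite] → [yufohite]
  1 Velar Palatalization: no change — [yufohite]
  result: [yufohite]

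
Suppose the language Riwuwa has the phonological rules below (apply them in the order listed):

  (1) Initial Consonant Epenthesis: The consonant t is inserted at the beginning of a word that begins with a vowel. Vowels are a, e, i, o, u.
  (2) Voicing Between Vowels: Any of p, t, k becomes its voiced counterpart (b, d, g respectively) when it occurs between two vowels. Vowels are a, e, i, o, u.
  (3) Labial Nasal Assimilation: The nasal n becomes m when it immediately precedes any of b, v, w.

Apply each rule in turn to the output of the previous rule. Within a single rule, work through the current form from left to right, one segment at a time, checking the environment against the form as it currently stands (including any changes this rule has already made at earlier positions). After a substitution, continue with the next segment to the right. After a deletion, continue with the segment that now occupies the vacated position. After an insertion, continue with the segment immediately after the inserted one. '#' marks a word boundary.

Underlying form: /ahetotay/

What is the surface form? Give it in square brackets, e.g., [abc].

(1) Initial Consonant Epenthesis: [ahetotay] → [tahetotay]
(2) Voicing Between Vowels: [tahetotay] → [tahedoday]
(3) Labial Nasal Assimilation: no change — [tahedoday]

[tahedoday]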